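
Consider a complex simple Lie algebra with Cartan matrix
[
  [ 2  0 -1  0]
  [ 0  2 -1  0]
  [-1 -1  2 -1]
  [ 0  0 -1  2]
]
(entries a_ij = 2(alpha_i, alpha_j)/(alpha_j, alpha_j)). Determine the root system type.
D_4 (so(8))

The matrix has rank 4 with 2's on the diagonal. Reading the off-diagonal entries as Dynkin edges (a single edge where a_ij = a_ji = -1; a double or triple edge where a_ij * a_ji = 2 or 3), the diagram is a chain of 2 nodes with a fork of two nodes at one end (D_4). One simple-root ordering that puts it in standard form is (alpha_1, alpha_3, alpha_2, alpha_4). So the algebra is type D_4, i.e. so(8).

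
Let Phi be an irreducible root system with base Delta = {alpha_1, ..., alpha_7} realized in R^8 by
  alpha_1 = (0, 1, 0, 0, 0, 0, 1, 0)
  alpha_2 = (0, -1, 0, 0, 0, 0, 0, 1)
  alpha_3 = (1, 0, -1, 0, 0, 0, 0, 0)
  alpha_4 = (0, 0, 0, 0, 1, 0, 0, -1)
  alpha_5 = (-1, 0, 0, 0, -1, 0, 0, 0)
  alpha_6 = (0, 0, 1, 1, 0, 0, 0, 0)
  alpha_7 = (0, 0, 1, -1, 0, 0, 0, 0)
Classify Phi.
Compute the Cartan integers a_ij = 2(alpha_i, alpha_j)/(alpha_j, alpha_j); the resulting 7x7 Cartan matrix is
[[2, -1, 0, 0, 0, 0, 0], [-1, 2, 0, -1, 0, 0, 0], [0, 0, 2, 0, -1, -1, -1], [0, -1, 0, 2, -1, 0, 0], [0, 0, -1, -1, 2, 0, 0], [0, 0, -1, 0, 0, 2, 0], [0, 0, -1, 0, 0, 0, 2]].
All simple roots have the same length, so the diagram is simply laced. The associated Dynkin diagram is a chain of 5 nodes with a fork of two nodes at one end (D_7), so the type is D_7 (the algebra so(14)).

D7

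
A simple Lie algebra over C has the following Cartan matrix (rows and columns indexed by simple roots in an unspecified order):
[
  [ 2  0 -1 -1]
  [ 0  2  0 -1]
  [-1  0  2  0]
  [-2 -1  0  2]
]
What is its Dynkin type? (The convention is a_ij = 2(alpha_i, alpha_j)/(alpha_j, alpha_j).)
type F_4

The matrix has rank 4 with 2's on the diagonal. Reading the off-diagonal entries as Dynkin edges (a single edge where a_ij = a_ji = -1; a double or triple edge where a_ij * a_ji = 2 or 3), the diagram is a chain of 4 nodes with a double edge between the middle two (F_4). One simple-root ordering that puts it in standard form is (alpha_2, alpha_4, alpha_1, alpha_3). So the algebra is type F_4.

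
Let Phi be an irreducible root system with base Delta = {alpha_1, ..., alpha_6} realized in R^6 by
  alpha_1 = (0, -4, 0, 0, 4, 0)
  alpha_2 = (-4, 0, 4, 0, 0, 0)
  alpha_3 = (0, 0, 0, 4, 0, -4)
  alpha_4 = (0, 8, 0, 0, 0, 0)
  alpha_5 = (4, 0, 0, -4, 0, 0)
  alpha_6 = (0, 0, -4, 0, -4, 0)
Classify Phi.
Compute the Cartan integers a_ij = 2(alpha_i, alpha_j)/(alpha_j, alpha_j); the resulting 6x6 Cartan matrix is
[[2, 0, 0, -1, 0, -1], [0, 2, 0, 0, -1, -1], [0, 0, 2, 0, -1, 0], [-2, 0, 0, 2, 0, 0], [0, -1, -1, 0, 2, 0], [-1, -1, 0, 0, 0, 2]].
The roots have two lengths (squared-length ratio 2:1); the short ones are alpha_{1,2,3,5,6}. The associated Dynkin diagram is a chain of 6 nodes with a double edge at one end; the terminal node there is the unique long simple root (C_6), so the type is C_6 (the algebra sp(12)).

C6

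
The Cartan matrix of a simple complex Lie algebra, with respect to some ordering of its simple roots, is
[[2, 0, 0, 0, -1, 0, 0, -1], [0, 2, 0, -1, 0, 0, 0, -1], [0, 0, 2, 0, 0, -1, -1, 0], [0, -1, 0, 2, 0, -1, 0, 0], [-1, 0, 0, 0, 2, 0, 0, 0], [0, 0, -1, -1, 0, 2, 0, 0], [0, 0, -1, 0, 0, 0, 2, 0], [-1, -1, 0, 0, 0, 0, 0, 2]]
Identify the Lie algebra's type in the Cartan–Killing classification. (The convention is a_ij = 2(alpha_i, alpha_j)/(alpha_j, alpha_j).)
A_8 (sl(9))

The matrix has rank 8 with 2's on the diagonal. Reading the off-diagonal entries as Dynkin edges (a single edge where a_ij = a_ji = -1; a double or triple edge where a_ij * a_ji = 2 or 3), the diagram is a chain of 8 nodes with single edges (A_8). One simple-root ordering that puts it in standard form is (alpha_5, alpha_1, alpha_8, alpha_2, alpha_4, alpha_6, alpha_3, alpha_7). So the algebra is type A_8, i.e. sl(9).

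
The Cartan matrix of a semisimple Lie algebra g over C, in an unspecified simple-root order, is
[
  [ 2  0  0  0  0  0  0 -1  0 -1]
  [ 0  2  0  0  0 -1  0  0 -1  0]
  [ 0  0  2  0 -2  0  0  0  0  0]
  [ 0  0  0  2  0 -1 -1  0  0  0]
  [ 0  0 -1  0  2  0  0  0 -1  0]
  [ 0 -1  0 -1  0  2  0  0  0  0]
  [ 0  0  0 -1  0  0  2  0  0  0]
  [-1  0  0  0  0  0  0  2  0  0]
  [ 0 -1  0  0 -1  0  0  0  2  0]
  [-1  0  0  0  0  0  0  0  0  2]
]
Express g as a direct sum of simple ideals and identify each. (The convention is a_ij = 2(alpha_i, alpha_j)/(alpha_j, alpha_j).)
type A_3 ⊕ type C_7

The diagram associated to this matrix has two connected components: the simple roots {alpha_1, alpha_8, alpha_10} form a chain of 3 nodes with single edges (A_3), and {alpha_2, alpha_3, alpha_4, alpha_5, alpha_6, alpha_7, alpha_9} form a chain of 7 nodes with a double edge at one end; the terminal node there is the unique long simple root (C_7). A semisimple Lie algebra decomposes uniquely as the direct sum of simple ideals, one per connected component of its Dynkin diagram, so g ≅ A_3 ⊕ C_7 (dimension 15 + 105 = 120).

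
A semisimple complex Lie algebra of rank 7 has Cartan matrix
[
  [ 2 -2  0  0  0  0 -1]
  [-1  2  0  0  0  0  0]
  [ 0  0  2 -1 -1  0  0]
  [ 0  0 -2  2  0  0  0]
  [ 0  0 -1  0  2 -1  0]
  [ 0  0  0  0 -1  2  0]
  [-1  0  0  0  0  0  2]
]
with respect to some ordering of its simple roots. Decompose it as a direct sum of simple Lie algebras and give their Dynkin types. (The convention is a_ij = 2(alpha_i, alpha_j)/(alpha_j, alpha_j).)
B_3 ⊕ C_4

The diagram associated to this matrix has two connected components: the simple roots {alpha_1, alpha_2, alpha_7} form a chain of 3 nodes with a double edge at one end; the terminal node there is the unique short simple root (B_3), and {alpha_3, alpha_4, alpha_5, alpha_6} form a chain of 4 nodes with a double edge at one end; the terminal node there is the unique long simple root (C_4). A semisimple Lie algebra decomposes uniquely as the direct sum of simple ideals, one per connected component of its Dynkin diagram, so g ≅ B_3 ⊕ C_4 (dimension 21 + 36 = 57).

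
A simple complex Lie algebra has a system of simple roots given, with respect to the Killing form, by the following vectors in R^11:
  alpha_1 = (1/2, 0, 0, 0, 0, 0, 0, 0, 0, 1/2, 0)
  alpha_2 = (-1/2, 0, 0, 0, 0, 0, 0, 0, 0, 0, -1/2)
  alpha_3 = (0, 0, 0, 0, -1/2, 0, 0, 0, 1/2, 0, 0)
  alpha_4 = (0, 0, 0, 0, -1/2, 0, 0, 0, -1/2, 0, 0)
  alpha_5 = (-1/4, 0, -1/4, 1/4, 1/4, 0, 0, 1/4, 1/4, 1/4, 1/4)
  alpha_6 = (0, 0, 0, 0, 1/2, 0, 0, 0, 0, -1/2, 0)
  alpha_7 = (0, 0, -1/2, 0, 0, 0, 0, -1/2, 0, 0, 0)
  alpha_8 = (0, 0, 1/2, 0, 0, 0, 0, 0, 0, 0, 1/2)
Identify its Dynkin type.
E_8

Compute the Cartan integers a_ij = 2(alpha_i, alpha_j)/(alpha_j, alpha_j); the resulting 8x8 Cartan matrix is
[[2, -1, 0, 0, 0, -1, 0, 0], [-1, 2, 0, 0, 0, 0, 0, -1], [0, 0, 2, 0, 0, -1, 0, 0], [0, 0, 0, 2, -1, -1, 0, 0], [0, 0, 0, -1, 2, 0, 0, 0], [-1, 0, -1, -1, 0, 2, 0, 0], [0, 0, 0, 0, 0, 0, 2, -1], [0, -1, 0, 0, 0, 0, -1, 2]].
All simple roots have the same length, so the diagram is simply laced. The associated Dynkin diagram is a chain of 7 nodes with one extra node attached to the third node from one end (E_8), so the type is E_8.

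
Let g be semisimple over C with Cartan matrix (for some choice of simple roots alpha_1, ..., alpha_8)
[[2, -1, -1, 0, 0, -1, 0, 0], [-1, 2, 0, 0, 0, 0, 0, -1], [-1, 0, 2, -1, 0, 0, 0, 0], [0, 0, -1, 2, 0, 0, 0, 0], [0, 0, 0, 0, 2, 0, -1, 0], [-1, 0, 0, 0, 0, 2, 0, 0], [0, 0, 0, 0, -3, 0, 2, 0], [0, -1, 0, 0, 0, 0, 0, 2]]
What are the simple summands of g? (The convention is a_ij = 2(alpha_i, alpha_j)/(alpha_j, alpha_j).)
E_6 + G_2

The diagram associated to this matrix has two connected components: the simple roots {alpha_1, alpha_2, alpha_3, alpha_4, alpha_6, alpha_8} form a chain of 5 nodes with one extra node attached to the third node from one end (E_6), and {alpha_5, alpha_7} form two nodes joined by a triple edge (G_2). A semisimple Lie algebra decomposes uniquely as the direct sum of simple ideals, one per connected component of its Dynkin diagram, so g ≅ E_6 ⊕ G_2 (dimension 78 + 14 = 92).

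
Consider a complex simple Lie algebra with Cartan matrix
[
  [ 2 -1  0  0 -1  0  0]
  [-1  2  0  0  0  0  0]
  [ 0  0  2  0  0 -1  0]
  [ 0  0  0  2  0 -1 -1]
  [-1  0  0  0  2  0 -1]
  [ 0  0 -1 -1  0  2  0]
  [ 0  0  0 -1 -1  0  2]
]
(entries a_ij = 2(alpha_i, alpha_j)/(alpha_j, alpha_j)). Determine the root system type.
The matrix has rank 7 with 2's on the diagonal. Reading the off-diagonal entries as Dynkin edges (a single edge where a_ij = a_ji = -1; a double or triple edge where a_ij * a_ji = 2 or 3), the diagram is a chain of 7 nodes with single edges (A_7). One simple-root ordering that puts it in standard form is (alpha_2, alpha_1, alpha_5, alpha_7, alpha_4, alpha_6, alpha_3). So the algebra is type A_7, i.e. sl(8).

A_7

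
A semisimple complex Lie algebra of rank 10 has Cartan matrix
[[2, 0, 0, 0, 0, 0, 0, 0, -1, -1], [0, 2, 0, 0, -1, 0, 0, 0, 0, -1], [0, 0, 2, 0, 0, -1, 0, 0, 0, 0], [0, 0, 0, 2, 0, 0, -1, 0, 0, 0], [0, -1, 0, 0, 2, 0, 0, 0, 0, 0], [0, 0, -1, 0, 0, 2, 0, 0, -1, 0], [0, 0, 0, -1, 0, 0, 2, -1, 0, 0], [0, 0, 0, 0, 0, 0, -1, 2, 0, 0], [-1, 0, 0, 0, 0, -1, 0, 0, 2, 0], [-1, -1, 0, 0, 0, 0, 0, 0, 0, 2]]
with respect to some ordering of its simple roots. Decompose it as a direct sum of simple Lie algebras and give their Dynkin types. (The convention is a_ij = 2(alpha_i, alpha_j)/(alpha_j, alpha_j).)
A_3 (sl(4)) ⊕ A_7 (sl(8))

The diagram associated to this matrix has two connected components: the simple roots {alpha_4, alpha_7, alpha_8} form a chain of 3 nodes with single edges (A_3), and {alpha_1, alpha_2, alpha_3, alpha_5, alpha_6, alpha_9, alpha_10} form a chain of 7 nodes with single edges (A_7). A semisimple Lie algebra decomposes uniquely as the direct sum of simple ideals, one per connected component of its Dynkin diagram, so g ≅ A_3 ⊕ A_7 (dimension 15 + 63 = 78).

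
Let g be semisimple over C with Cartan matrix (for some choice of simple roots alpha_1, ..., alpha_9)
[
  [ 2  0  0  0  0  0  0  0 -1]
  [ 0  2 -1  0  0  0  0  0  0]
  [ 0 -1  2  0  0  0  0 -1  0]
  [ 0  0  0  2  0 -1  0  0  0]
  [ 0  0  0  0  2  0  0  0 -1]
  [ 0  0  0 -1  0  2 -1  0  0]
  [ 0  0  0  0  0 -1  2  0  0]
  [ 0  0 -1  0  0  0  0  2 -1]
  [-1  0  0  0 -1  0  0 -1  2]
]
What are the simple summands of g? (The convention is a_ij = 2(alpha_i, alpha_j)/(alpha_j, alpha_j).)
type A_3 + type D_6

The diagram associated to this matrix has two connected components: the simple roots {alpha_4, alpha_6, alpha_7} form a chain of 3 nodes with single edges (A_3), and {alpha_1, alpha_2, alpha_3, alpha_5, alpha_8, alpha_9} form a chain of 4 nodes with a fork of two nodes at one end (D_6). A semisimple Lie algebra decomposes uniquely as the direct sum of simple ideals, one per connected component of its Dynkin diagram, so g ≅ A_3 ⊕ D_6 (dimension 15 + 66 = 81).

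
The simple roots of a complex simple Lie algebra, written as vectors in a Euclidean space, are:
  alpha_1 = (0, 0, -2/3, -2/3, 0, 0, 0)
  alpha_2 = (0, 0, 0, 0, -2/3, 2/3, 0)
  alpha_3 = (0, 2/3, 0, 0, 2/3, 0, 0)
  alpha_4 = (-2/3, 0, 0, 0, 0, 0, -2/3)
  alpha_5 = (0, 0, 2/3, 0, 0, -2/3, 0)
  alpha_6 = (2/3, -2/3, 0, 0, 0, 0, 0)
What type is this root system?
Compute the Cartan integers a_ij = 2(alpha_i, alpha_j)/(alpha_j, alpha_j); the resulting 6x6 Cartan matrix is
[[2, 0, 0, 0, -1, 0], [0, 2, -1, 0, -1, 0], [0, -1, 2, 0, 0, -1], [0, 0, 0, 2, 0, -1], [-1, -1, 0, 0, 2, 0], [0, 0, -1, -1, 0, 2]].
All simple roots have the same length, so the diagram is simply laced. The associated Dynkin diagram is a chain of 6 nodes with single edges (A_6), so the type is A_6 (the algebra sl(7)).

A6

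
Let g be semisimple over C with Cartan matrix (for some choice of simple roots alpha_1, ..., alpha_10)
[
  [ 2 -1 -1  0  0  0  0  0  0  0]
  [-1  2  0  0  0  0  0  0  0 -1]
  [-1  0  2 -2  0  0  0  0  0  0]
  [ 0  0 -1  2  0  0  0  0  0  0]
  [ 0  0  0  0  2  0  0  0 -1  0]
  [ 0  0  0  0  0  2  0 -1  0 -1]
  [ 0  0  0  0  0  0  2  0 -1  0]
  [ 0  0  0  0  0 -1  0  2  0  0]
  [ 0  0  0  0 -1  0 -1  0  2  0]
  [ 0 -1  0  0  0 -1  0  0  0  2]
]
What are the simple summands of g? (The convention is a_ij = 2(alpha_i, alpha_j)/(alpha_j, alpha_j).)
The diagram associated to this matrix has two connected components: the simple roots {alpha_5, alpha_7, alpha_9} form a chain of 3 nodes with single edges (A_3), and {alpha_1, alpha_2, alpha_3, alpha_4, alpha_6, alpha_8, alpha_10} form a chain of 7 nodes with a double edge at one end; the terminal node there is the unique short simple root (B_7). A semisimple Lie algebra decomposes uniquely as the direct sum of simple ideals, one per connected component of its Dynkin diagram, so g ≅ A_3 ⊕ B_7 (dimension 15 + 105 = 120).

A3 + B7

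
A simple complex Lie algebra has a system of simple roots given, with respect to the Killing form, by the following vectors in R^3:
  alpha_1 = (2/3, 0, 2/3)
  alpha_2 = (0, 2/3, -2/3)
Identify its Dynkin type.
A2

Compute the Cartan integers a_ij = 2(alpha_i, alpha_j)/(alpha_j, alpha_j); the resulting 2x2 Cartan matrix is
[[2, -1], [-1, 2]].
All simple roots have the same length, so the diagram is simply laced. The associated Dynkin diagram is a chain of 2 nodes with single edges (A_2), so the type is A_2 (the algebra sl(3)).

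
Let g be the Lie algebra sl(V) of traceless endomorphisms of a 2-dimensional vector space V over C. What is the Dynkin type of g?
type A_1

This is sl(2), which has dimension 2^2 - 1 = 3 and rank 2 - 1 = 1 (a Cartan subalgebra is the diagonal traceless matrices). In the classification of classical Lie algebras, the special linear algebra sl(n+1) has type A_n; here n = 1, so the Dynkin diagram is a chain of 1 nodes with single edges (A_1). Hence the type is A_1.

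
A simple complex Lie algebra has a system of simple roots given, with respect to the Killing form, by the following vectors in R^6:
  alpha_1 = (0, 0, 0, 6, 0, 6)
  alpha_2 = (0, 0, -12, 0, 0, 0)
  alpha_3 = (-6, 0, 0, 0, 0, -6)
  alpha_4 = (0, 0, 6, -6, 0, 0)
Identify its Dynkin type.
C_4

Compute the Cartan integers a_ij = 2(alpha_i, alpha_j)/(alpha_j, alpha_j); the resulting 4x4 Cartan matrix is
[[2, 0, -1, -1], [0, 2, 0, -2], [-1, 0, 2, 0], [-1, -1, 0, 2]].
The roots have two lengths (squared-length ratio 2:1); the short ones are alpha_{1,3,4}. The associated Dynkin diagram is a chain of 4 nodes with a double edge at one end; the terminal node there is the unique long simple root (C_4), so the type is C_4 (the algebra sp(8)).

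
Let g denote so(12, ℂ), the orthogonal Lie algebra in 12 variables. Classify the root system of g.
This is so(12) with 12 even, which has dimension 12(12-1)/2 = 66 and rank 12/2 = 6. In the classification of classical Lie algebras, the orthogonal algebra so(2n) in an even number of variables has type D_n; here n = 6, so the Dynkin diagram is a chain of 4 nodes with a fork of two nodes at one end (D_6). Hence the type is D_6.

type D_6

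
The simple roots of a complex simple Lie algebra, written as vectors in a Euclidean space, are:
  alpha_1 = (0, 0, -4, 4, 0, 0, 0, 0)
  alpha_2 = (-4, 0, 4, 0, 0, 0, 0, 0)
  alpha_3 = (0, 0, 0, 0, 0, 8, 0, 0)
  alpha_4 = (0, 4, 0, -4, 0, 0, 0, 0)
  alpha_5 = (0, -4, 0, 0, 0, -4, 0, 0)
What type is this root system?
Compute the Cartan integers a_ij = 2(alpha_i, alpha_j)/(alpha_j, alpha_j); the resulting 5x5 Cartan matrix is
[[2, -1, 0, -1, 0], [-1, 2, 0, 0, 0], [0, 0, 2, 0, -2], [-1, 0, 0, 2, -1], [0, 0, -1, -1, 2]].
The roots have two lengths (squared-length ratio 2:1); the short ones are alpha_{1,2,4,5}. The associated Dynkin diagram is a chain of 5 nodes with a double edge at one end; the terminal node there is the unique long simple root (C_5), so the type is C_5 (the algebra sp(10)).

C_5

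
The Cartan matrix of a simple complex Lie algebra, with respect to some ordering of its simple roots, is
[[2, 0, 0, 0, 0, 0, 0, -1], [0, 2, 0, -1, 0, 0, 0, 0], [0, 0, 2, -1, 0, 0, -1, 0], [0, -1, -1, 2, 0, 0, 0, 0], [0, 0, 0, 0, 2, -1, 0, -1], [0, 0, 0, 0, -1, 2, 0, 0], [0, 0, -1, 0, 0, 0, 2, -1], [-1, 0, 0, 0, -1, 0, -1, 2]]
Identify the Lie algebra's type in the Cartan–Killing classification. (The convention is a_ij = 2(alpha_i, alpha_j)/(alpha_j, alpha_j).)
type E_8

The matrix has rank 8 with 2's on the diagonal. Reading the off-diagonal entries as Dynkin edges (a single edge where a_ij = a_ji = -1; a double or triple edge where a_ij * a_ji = 2 or 3), the diagram is a chain of 7 nodes with one extra node attached to the third node from one end (E_8). One simple-root ordering that puts it in standard form is (alpha_6, alpha_1, alpha_5, alpha_8, alpha_7, alpha_3, alpha_4, alpha_2). So the algebra is type E_8.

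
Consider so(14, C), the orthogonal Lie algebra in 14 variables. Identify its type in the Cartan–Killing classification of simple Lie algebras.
D7

This is so(14) with 14 even, which has dimension 14(14-1)/2 = 91 and rank 14/2 = 7. In the classification of classical Lie algebras, the orthogonal algebra so(2n) in an even number of variables has type D_n; here n = 7, so the Dynkin diagram is a chain of 5 nodes with a fork of two nodes at one end (D_7). Hence the type is D_7.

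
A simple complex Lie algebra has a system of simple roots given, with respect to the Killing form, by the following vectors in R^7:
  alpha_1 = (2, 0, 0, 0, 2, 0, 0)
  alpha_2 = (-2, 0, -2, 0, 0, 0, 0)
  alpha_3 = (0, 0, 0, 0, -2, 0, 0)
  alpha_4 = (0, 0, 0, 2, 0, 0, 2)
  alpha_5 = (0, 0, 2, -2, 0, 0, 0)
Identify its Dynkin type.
Compute the Cartan integers a_ij = 2(alpha_i, alpha_j)/(alpha_j, alpha_j); the resulting 5x5 Cartan matrix is
[[2, -1, -2, 0, 0], [-1, 2, 0, 0, -1], [-1, 0, 2, 0, 0], [0, 0, 0, 2, -1], [0, -1, 0, -1, 2]].
The roots have two lengths (squared-length ratio 2:1); the short ones are alpha_{3}. The associated Dynkin diagram is a chain of 5 nodes with a double edge at one end; the terminal node there is the unique short simple root (B_5), so the type is B_5 (the algebra so(11)).

B5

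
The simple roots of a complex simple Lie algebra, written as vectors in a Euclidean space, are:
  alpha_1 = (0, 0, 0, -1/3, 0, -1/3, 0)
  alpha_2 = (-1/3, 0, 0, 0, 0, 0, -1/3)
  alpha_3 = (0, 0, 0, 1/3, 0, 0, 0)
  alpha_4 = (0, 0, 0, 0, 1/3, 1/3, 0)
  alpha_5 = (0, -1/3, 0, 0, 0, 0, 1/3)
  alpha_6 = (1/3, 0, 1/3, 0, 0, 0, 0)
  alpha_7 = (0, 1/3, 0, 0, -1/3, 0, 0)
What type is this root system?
Compute the Cartan integers a_ij = 2(alpha_i, alpha_j)/(alpha_j, alpha_j); the resulting 7x7 Cartan matrix is
[[2, 0, -2, -1, 0, 0, 0], [0, 2, 0, 0, -1, -1, 0], [-1, 0, 2, 0, 0, 0, 0], [-1, 0, 0, 2, 0, 0, -1], [0, -1, 0, 0, 2, 0, -1], [0, -1, 0, 0, 0, 2, 0], [0, 0, 0, -1, -1, 0, 2]].
The roots have two lengths (squared-length ratio 2:1); the short ones are alpha_{3}. The associated Dynkin diagram is a chain of 7 nodes with a double edge at one end; the terminal node there is the unique short simple root (B_7), so the type is B_7 (the algebra so(15)).

B7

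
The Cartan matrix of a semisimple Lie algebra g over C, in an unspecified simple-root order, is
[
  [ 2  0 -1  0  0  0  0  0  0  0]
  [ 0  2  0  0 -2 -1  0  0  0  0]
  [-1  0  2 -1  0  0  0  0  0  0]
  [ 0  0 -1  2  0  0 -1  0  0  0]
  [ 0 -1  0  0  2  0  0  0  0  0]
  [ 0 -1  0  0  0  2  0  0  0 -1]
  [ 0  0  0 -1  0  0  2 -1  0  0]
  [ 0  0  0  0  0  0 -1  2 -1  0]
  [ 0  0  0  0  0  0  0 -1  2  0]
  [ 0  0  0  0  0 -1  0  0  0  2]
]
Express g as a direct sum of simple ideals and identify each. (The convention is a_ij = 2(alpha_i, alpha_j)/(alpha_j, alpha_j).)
The diagram associated to this matrix has two connected components: the simple roots {alpha_1, alpha_3, alpha_4, alpha_7, alpha_8, alpha_9} form a chain of 6 nodes with single edges (A_6), and {alpha_2, alpha_5, alpha_6, alpha_10} form a chain of 4 nodes with a double edge at one end; the terminal node there is the unique short simple root (B_4). A semisimple Lie algebra decomposes uniquely as the direct sum of simple ideals, one per connected component of its Dynkin diagram, so g ≅ A_6 ⊕ B_4 (dimension 48 + 36 = 84).

type A_6 + type B_4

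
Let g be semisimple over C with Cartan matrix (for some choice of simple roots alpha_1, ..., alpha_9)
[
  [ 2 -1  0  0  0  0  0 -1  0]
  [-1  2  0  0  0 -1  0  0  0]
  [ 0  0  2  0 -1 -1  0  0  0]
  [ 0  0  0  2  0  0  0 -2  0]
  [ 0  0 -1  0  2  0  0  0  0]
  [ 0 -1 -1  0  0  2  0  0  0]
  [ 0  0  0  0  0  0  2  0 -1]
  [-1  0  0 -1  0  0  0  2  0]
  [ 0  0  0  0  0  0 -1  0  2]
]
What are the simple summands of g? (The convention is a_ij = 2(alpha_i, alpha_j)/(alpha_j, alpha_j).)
A2 + C7

The diagram associated to this matrix has two connected components: the simple roots {alpha_7, alpha_9} form a chain of 2 nodes with single edges (A_2), and {alpha_1, alpha_2, alpha_3, alpha_4, alpha_5, alpha_6, alpha_8} form a chain of 7 nodes with a double edge at one end; the terminal node there is the unique long simple root (C_7). A semisimple Lie algebra decomposes uniquely as the direct sum of simple ideals, one per connected component of its Dynkin diagram, so g ≅ A_2 ⊕ C_7 (dimension 8 + 105 = 113).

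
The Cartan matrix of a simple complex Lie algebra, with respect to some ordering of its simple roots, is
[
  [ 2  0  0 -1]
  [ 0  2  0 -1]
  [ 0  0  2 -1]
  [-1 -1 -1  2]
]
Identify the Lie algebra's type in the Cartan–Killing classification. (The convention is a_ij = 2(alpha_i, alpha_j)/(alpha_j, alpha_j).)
D_4

The matrix has rank 4 with 2's on the diagonal. Reading the off-diagonal entries as Dynkin edges (a single edge where a_ij = a_ji = -1; a double or triple edge where a_ij * a_ji = 2 or 3), the diagram is a chain of 2 nodes with a fork of two nodes at one end (D_4). One simple-root ordering that puts it in standard form is (alpha_2, alpha_4, alpha_1, alpha_3). So the algebra is type D_4, i.e. so(8).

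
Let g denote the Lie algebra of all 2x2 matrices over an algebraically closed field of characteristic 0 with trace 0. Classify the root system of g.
This is sl(2), which has dimension 2^2 - 1 = 3 and rank 2 - 1 = 1 (a Cartan subalgebra is the diagonal traceless matrices). In the classification of classical Lie algebras, the special linear algebra sl(n+1) has type A_n; here n = 1, so the Dynkin diagram is a chain of 1 nodes with single edges (A_1). Hence the type is A_1.

type A_1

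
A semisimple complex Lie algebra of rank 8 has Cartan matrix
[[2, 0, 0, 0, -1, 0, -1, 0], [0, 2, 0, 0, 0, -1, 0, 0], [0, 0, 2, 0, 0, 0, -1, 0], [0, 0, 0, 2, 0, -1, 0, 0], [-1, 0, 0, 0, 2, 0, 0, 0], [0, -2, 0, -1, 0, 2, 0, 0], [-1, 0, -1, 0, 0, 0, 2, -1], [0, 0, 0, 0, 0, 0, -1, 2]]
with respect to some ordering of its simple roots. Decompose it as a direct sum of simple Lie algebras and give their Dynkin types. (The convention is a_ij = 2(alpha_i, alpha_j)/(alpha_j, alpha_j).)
B_3 (so(7)) + D_5 (so(10))

The diagram associated to this matrix has two connected components: the simple roots {alpha_2, alpha_4, alpha_6} form a chain of 3 nodes with a double edge at one end; the terminal node there is the unique short simple root (B_3), and {alpha_1, alpha_3, alpha_5, alpha_7, alpha_8} form a chain of 3 nodes with a fork of two nodes at one end (D_5). A semisimple Lie algebra decomposes uniquely as the direct sum of simple ideals, one per connected component of its Dynkin diagram, so g ≅ B_3 ⊕ D_5 (dimension 21 + 45 = 66).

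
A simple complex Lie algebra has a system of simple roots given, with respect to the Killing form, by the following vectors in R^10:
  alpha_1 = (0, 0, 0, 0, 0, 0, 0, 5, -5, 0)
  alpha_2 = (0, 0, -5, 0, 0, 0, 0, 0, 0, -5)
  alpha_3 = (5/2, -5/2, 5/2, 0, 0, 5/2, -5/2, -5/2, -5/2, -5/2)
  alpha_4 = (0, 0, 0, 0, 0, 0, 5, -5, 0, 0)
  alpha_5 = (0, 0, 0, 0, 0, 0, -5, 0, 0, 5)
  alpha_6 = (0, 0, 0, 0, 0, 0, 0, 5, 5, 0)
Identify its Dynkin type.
E6

Compute the Cartan integers a_ij = 2(alpha_i, alpha_j)/(alpha_j, alpha_j); the resulting 6x6 Cartan matrix is
[[2, 0, 0, -1, 0, 0], [0, 2, 0, 0, -1, 0], [0, 0, 2, 0, 0, -1], [-1, 0, 0, 2, -1, -1], [0, -1, 0, -1, 2, 0], [0, 0, -1, -1, 0, 2]].
All simple roots have the same length, so the diagram is simply laced. The associated Dynkin diagram is a chain of 5 nodes with one extra node attached to the third node from one end (E_6), so the type is E_6.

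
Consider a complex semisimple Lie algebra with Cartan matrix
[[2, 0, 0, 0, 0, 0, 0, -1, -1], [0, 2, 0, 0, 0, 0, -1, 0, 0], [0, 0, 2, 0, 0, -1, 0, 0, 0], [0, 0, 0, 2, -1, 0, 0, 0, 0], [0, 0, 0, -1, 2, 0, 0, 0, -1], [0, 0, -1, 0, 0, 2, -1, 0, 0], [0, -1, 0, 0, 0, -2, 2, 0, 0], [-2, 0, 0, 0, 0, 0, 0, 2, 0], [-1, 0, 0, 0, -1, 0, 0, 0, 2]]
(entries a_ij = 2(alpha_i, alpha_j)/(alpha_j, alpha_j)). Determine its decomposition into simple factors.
C_5 (sp(10)) + F_4

The diagram associated to this matrix has two connected components: the simple roots {alpha_1, alpha_4, alpha_5, alpha_8, alpha_9} form a chain of 5 nodes with a double edge at one end; the terminal node there is the unique long simple root (C_5), and {alpha_2, alpha_3, alpha_6, alpha_7} form a chain of 4 nodes with a double edge between the middle two (F_4). A semisimple Lie algebra decomposes uniquely as the direct sum of simple ideals, one per connected component of its Dynkin diagram, so g ≅ C_5 ⊕ F_4 (dimension 55 + 52 = 107).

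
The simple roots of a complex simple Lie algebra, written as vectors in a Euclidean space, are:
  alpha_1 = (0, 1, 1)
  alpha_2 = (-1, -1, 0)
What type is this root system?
Compute the Cartan integers a_ij = 2(alpha_i, alpha_j)/(alpha_j, alpha_j); the resulting 2x2 Cartan matrix is
[[2, -1], [-1, 2]].
All simple roots have the same length, so the diagram is simply laced. The associated Dynkin diagram is a chain of 2 nodes with single edges (A_2), so the type is A_2 (the algebra sl(3)).

type A_2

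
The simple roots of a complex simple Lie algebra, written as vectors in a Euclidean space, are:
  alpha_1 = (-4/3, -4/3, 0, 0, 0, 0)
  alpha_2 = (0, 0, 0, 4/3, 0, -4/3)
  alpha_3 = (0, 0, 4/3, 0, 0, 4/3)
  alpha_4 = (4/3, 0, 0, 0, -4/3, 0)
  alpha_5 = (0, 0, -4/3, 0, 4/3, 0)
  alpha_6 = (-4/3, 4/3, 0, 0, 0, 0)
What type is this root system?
Compute the Cartan integers a_ij = 2(alpha_i, alpha_j)/(alpha_j, alpha_j); the resulting 6x6 Cartan matrix is
[[2, 0, 0, -1, 0, 0], [0, 2, -1, 0, 0, 0], [0, -1, 2, 0, -1, 0], [-1, 0, 0, 2, -1, -1], [0, 0, -1, -1, 2, 0], [0, 0, 0, -1, 0, 2]].
All simple roots have the same length, so the diagram is simply laced. The associated Dynkin diagram is a chain of 4 nodes with a fork of two nodes at one end (D_6), so the type is D_6 (the algebra so(12)).

type D_6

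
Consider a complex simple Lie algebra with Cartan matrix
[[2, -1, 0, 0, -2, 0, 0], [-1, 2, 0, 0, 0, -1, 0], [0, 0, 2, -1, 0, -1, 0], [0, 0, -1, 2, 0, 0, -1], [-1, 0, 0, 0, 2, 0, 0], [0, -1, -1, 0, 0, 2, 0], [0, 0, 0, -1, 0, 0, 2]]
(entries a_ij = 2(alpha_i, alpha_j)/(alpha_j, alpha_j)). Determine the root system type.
B_7 (so(15))

The matrix has rank 7 with 2's on the diagonal. Reading the off-diagonal entries as Dynkin edges (a single edge where a_ij = a_ji = -1; a double or triple edge where a_ij * a_ji = 2 or 3), the diagram is a chain of 7 nodes with a double edge at one end; the terminal node there is the unique short simple root (B_7). One simple-root ordering that puts it in standard form is (alpha_7, alpha_4, alpha_3, alpha_6, alpha_2, alpha_1, alpha_5). So the algebra is type B_7, i.e. so(15).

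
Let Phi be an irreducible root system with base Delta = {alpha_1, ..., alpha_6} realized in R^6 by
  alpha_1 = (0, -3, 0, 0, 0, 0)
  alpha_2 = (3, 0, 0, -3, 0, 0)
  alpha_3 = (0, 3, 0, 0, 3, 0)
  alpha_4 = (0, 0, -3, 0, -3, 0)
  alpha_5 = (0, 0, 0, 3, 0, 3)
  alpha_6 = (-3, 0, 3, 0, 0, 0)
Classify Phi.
Compute the Cartan integers a_ij = 2(alpha_i, alpha_j)/(alpha_j, alpha_j); the resulting 6x6 Cartan matrix is
[[2, 0, -1, 0, 0, 0], [0, 2, 0, 0, -1, -1], [-2, 0, 2, -1, 0, 0], [0, 0, -1, 2, 0, -1], [0, -1, 0, 0, 2, 0], [0, -1, 0, -1, 0, 2]].
The roots have two lengths (squared-length ratio 2:1); the short ones are alpha_{1}. The associated Dynkin diagram is a chain of 6 nodes with a double edge at one end; the terminal node there is the unique short simple root (B_6), so the type is B_6 (the algebra so(13)).

type B_6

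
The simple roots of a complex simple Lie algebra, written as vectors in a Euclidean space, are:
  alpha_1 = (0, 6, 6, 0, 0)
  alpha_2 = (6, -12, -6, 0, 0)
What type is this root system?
Compute the Cartan integers a_ij = 2(alpha_i, alpha_j)/(alpha_j, alpha_j); the resulting 2x2 Cartan matrix is
[[2, -1], [-3, 2]].
The roots have two lengths (squared-length ratio 3:1); the short ones are alpha_{1}. The associated Dynkin diagram is two nodes joined by a triple edge (G_2), so the type is G_2.

G_2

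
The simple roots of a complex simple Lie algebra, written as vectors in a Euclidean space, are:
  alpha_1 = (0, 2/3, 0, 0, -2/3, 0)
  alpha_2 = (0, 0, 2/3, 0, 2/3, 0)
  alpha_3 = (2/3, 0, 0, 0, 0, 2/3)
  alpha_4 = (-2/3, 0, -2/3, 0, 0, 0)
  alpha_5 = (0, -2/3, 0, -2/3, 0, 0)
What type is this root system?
A_5

Compute the Cartan integers a_ij = 2(alpha_i, alpha_j)/(alpha_j, alpha_j); the resulting 5x5 Cartan matrix is
[[2, -1, 0, 0, -1], [-1, 2, 0, -1, 0], [0, 0, 2, -1, 0], [0, -1, -1, 2, 0], [-1, 0, 0, 0, 2]].
All simple roots have the same length, so the diagram is simply laced. The associated Dynkin diagram is a chain of 5 nodes with single edges (A_5), so the type is A_5 (the algebra sl(6)).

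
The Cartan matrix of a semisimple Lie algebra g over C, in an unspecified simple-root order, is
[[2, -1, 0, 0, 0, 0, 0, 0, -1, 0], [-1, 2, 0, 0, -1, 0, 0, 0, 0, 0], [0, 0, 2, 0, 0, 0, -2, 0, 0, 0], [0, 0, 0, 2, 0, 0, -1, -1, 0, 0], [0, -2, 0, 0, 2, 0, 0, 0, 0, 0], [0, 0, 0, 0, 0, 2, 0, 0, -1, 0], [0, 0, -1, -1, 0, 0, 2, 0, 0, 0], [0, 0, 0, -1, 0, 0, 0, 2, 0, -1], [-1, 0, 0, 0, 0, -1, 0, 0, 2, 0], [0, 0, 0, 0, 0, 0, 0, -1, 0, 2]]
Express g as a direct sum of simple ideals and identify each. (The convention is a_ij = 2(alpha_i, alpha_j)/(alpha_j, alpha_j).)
The diagram associated to this matrix has two connected components: the simple roots {alpha_3, alpha_4, alpha_7, alpha_8, alpha_10} form a chain of 5 nodes with a double edge at one end; the terminal node there is the unique long simple root (C_5), and {alpha_1, alpha_2, alpha_5, alpha_6, alpha_9} form a chain of 5 nodes with a double edge at one end; the terminal node there is the unique long simple root (C_5). A semisimple Lie algebra decomposes uniquely as the direct sum of simple ideals, one per connected component of its Dynkin diagram, so g ≅ C_5 ⊕ C_5 (dimension 55 + 55 = 110).

type C_5 + type C_5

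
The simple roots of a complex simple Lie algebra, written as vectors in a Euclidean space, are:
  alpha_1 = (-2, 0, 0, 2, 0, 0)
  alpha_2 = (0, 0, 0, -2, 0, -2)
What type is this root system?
A2

Compute the Cartan integers a_ij = 2(alpha_i, alpha_j)/(alpha_j, alpha_j); the resulting 2x2 Cartan matrix is
[[2, -1], [-1, 2]].
All simple roots have the same length, so the diagram is simply laced. The associated Dynkin diagram is a chain of 2 nodes with single edges (A_2), so the type is A_2 (the algebra sl(3)).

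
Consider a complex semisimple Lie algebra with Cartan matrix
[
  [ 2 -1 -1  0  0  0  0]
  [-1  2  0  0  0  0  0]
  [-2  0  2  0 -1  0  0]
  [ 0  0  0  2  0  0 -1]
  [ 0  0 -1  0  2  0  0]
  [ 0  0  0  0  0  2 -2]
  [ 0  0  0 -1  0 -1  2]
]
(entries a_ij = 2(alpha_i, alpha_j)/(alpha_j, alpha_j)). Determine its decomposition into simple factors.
type C_3 ⊕ type F_4

The diagram associated to this matrix has two connected components: the simple roots {alpha_4, alpha_6, alpha_7} form a chain of 3 nodes with a double edge at one end; the terminal node there is the unique long simple root (C_3), and {alpha_1, alpha_2, alpha_3, alpha_5} form a chain of 4 nodes with a double edge between the middle two (F_4). A semisimple Lie algebra decomposes uniquely as the direct sum of simple ideals, one per connected component of its Dynkin diagram, so g ≅ C_3 ⊕ F_4 (dimension 21 + 52 = 73).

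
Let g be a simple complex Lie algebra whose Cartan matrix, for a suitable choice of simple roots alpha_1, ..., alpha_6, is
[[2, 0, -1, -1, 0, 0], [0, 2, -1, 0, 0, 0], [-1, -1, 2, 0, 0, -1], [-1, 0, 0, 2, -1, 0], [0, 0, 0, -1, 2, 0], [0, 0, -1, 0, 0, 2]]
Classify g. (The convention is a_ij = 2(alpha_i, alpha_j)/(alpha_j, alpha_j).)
D6

The matrix has rank 6 with 2's on the diagonal. Reading the off-diagonal entries as Dynkin edges (a single edge where a_ij = a_ji = -1; a double or triple edge where a_ij * a_ji = 2 or 3), the diagram is a chain of 4 nodes with a fork of two nodes at one end (D_6). One simple-root ordering that puts it in standard form is (alpha_5, alpha_4, alpha_1, alpha_3, alpha_2, alpha_6). So the algebra is type D_6, i.e. so(12).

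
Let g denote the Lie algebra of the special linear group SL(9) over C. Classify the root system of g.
A8

This is sl(9), which has dimension 9^2 - 1 = 80 and rank 9 - 1 = 8 (a Cartan subalgebra is the diagonal traceless matrices). In the classification of classical Lie algebras, the special linear algebra sl(n+1) has type A_n; here n = 8, so the Dynkin diagram is a chain of 8 nodes with single edges (A_8). Hence the type is A_8.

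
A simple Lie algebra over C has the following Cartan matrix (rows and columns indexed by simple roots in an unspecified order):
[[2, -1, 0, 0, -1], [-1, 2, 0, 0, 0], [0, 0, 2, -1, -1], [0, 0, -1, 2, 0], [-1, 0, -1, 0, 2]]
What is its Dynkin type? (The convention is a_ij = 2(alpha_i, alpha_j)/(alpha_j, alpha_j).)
The matrix has rank 5 with 2's on the diagonal. Reading the off-diagonal entries as Dynkin edges (a single edge where a_ij = a_ji = -1; a double or triple edge where a_ij * a_ji = 2 or 3), the diagram is a chain of 5 nodes with single edges (A_5). One simple-root ordering that puts it in standard form is (alpha_4, alpha_3, alpha_5, alpha_1, alpha_2). So the algebra is type A_5, i.e. sl(6).

A5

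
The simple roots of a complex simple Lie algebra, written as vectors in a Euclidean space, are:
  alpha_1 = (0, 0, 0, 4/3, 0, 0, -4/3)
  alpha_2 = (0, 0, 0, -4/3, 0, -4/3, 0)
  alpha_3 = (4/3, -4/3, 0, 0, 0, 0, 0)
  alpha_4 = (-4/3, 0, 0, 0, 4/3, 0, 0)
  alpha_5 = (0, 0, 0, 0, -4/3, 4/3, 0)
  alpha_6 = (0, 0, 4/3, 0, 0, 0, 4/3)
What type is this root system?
A_6 (sl(7))

Compute the Cartan integers a_ij = 2(alpha_i, alpha_j)/(alpha_j, alpha_j); the resulting 6x6 Cartan matrix is
[[2, -1, 0, 0, 0, -1], [-1, 2, 0, 0, -1, 0], [0, 0, 2, -1, 0, 0], [0, 0, -1, 2, -1, 0], [0, -1, 0, -1, 2, 0], [-1, 0, 0, 0, 0, 2]].
All simple roots have the same length, so the diagram is simply laced. The associated Dynkin diagram is a chain of 6 nodes with single edges (A_6), so the type is A_6 (the algebra sl(7)).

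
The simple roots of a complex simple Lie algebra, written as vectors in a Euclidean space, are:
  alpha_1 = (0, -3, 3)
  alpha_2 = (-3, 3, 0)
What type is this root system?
type A_2

Compute the Cartan integers a_ij = 2(alpha_i, alpha_j)/(alpha_j, alpha_j); the resulting 2x2 Cartan matrix is
[[2, -1], [-1, 2]].
All simple roots have the same length, so the diagram is simply laced. The associated Dynkin diagram is a chain of 2 nodes with single edges (A_2), so the type is A_2 (the algebra sl(3)).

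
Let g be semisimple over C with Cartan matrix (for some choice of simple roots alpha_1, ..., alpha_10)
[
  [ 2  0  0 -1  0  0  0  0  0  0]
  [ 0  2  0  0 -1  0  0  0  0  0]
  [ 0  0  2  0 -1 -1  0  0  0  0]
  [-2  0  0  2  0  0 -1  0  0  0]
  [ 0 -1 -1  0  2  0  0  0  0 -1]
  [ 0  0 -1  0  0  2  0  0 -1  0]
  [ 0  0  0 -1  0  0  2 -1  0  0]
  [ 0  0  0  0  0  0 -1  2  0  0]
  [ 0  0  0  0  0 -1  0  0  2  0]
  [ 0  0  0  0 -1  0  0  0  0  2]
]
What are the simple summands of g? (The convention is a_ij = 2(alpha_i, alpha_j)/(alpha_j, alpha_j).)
The diagram associated to this matrix has two connected components: the simple roots {alpha_1, alpha_4, alpha_7, alpha_8} form a chain of 4 nodes with a double edge at one end; the terminal node there is the unique short simple root (B_4), and {alpha_2, alpha_3, alpha_5, alpha_6, alpha_9, alpha_10} form a chain of 4 nodes with a fork of two nodes at one end (D_6). A semisimple Lie algebra decomposes uniquely as the direct sum of simple ideals, one per connected component of its Dynkin diagram, so g ≅ B_4 ⊕ D_6 (dimension 36 + 66 = 102).

B_4 (so(9)) ⊕ D_6 (so(12))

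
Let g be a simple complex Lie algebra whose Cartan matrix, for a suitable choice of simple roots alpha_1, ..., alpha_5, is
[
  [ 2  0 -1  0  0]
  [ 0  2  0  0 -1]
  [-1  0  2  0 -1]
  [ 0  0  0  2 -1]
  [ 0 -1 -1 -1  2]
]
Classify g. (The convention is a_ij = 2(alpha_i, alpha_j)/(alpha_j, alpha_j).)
D_5

The matrix has rank 5 with 2's on the diagonal. Reading the off-diagonal entries as Dynkin edges (a single edge where a_ij = a_ji = -1; a double or triple edge where a_ij * a_ji = 2 or 3), the diagram is a chain of 3 nodes with a fork of two nodes at one end (D_5). One simple-root ordering that puts it in standard form is (alpha_1, alpha_3, alpha_5, alpha_2, alpha_4). So the algebra is type D_5, i.e. so(10).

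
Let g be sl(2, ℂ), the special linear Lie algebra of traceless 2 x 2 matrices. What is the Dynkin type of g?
This is sl(2), which has dimension 2^2 - 1 = 3 and rank 2 - 1 = 1 (a Cartan subalgebra is the diagonal traceless matrices). In the classification of classical Lie algebras, the special linear algebra sl(n+1) has type A_n; here n = 1, so the Dynkin diagram is a chain of 1 nodes with single edges (A_1). Hence the type is A_1.

A1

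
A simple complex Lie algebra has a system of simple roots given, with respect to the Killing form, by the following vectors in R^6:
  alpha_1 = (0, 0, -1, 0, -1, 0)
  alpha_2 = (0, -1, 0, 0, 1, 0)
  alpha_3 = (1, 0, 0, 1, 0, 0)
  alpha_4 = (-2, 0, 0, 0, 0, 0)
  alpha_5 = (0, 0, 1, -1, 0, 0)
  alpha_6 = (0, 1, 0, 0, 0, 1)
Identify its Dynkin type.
type C_6

Compute the Cartan integers a_ij = 2(alpha_i, alpha_j)/(alpha_j, alpha_j); the resulting 6x6 Cartan matrix is
[[2, -1, 0, 0, -1, 0], [-1, 2, 0, 0, 0, -1], [0, 0, 2, -1, -1, 0], [0, 0, -2, 2, 0, 0], [-1, 0, -1, 0, 2, 0], [0, -1, 0, 0, 0, 2]].
The roots have two lengths (squared-length ratio 2:1); the short ones are alpha_{1,2,3,5,6}. The associated Dynkin diagram is a chain of 6 nodes with a double edge at one end; the terminal node there is the unique long simple root (C_6), so the type is C_6 (the algebra sp(12)).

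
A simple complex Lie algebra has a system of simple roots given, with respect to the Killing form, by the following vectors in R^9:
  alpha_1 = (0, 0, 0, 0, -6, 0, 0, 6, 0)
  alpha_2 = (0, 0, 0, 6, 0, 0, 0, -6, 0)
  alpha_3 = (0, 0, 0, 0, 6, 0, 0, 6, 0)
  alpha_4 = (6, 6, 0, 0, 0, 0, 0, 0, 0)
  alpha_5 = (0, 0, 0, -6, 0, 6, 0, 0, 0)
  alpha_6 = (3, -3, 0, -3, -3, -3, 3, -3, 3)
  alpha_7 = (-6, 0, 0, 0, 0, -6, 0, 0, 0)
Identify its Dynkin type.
E7

Compute the Cartan integers a_ij = 2(alpha_i, alpha_j)/(alpha_j, alpha_j); the resulting 7x7 Cartan matrix is
[[2, -1, 0, 0, 0, 0, 0], [-1, 2, -1, 0, -1, 0, 0], [0, -1, 2, 0, 0, -1, 0], [0, 0, 0, 2, 0, 0, -1], [0, -1, 0, 0, 2, 0, -1], [0, 0, -1, 0, 0, 2, 0], [0, 0, 0, -1, -1, 0, 2]].
All simple roots have the same length, so the diagram is simply laced. The associated Dynkin diagram is a chain of 6 nodes with one extra node attached to the third node from one end (E_7), so the type is E_7.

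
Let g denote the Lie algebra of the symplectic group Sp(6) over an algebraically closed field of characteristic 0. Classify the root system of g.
C_3 (sp(6))

This is sp(6), which has dimension 6(6+1)/2 = 21 and rank 6/2 = 3. In the classification of classical Lie algebras, the symplectic algebra sp(2n) has type C_n; here n = 3, so the Dynkin diagram is a chain of 3 nodes with a double edge at one end; the terminal node there is the unique long simple root (C_3). Hence the type is C_3.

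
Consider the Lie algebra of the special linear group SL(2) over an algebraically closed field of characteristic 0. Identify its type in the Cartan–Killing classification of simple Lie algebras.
This is sl(2), which has dimension 2^2 - 1 = 3 and rank 2 - 1 = 1 (a Cartan subalgebra is the diagonal traceless matrices). In the classification of classical Lie algebras, the special linear algebra sl(n+1) has type A_n; here n = 1, so the Dynkin diagram is a chain of 1 nodes with single edges (A_1). Hence the type is A_1.

A_1 (sl(2))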